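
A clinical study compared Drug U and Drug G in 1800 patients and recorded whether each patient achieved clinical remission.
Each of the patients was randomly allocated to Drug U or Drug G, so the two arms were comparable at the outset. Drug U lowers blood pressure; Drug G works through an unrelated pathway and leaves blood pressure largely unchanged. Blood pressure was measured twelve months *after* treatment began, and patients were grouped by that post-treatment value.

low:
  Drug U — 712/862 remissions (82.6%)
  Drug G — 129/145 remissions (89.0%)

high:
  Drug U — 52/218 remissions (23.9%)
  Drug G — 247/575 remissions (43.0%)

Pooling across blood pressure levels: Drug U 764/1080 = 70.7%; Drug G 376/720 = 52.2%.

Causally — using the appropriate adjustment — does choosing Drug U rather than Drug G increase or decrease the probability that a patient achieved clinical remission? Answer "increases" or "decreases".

Stratifying would compare drugs among patients the drugs themselves sorted into blood pressure groups — a form of selection on an intermediate. The unconditioned pooled rates give the total causal effect.
Pooled: Drug U 70.7% vs Drug G 52.2%; Drug U is higher overall.

increases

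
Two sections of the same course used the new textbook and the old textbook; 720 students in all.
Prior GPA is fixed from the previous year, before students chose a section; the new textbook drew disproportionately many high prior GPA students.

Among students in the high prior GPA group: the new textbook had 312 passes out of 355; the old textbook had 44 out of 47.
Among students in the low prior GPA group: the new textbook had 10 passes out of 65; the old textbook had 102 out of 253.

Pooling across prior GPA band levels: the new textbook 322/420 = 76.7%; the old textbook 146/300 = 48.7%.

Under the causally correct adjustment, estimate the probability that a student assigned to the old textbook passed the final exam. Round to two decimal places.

Nothing the teaching method does changes prior GPA band; the imbalance is an allocation artefact. With prior GPA band also predicting the outcome, the pooled figure is confounded, and the within-stratum comparison is the causal one.
Standardising the old textbook to the population prior GPA band mix: 0.558·44/47 + 0.442·102/253 = 0.701.

0.70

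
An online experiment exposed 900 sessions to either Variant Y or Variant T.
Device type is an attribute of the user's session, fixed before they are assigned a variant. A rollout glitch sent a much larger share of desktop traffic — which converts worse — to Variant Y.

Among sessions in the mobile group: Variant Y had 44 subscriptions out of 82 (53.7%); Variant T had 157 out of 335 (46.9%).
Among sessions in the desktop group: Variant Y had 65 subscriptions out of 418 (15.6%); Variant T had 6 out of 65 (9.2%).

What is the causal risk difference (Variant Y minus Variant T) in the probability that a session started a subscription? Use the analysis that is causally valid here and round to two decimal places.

Device type is set before the variant has any effect — it is not caused by the variant — and it independently drives the outcome. That makes it a confounder, so the causal comparison is within device type levels.
Adjusting over the population distribution of device type: 0.463·(0.537−0.469) + 0.537·(0.156−0.092) = +0.065.

+0.07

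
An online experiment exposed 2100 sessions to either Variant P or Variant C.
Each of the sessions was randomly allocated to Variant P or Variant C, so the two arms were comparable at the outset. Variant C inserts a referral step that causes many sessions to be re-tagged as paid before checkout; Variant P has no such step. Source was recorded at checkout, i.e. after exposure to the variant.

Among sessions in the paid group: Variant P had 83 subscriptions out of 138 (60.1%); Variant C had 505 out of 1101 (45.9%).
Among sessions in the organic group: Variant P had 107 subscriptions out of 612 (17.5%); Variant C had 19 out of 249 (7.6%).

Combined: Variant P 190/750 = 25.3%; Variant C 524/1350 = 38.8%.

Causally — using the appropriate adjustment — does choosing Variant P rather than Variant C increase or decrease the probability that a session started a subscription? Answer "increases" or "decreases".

decreases

Stratifying would compare variants among sessions the variants themselves sorted into traffic source groups — a form of selection on an intermediate. The unconditioned pooled rates give the total causal effect.
Pooled: Variant P 25.3% vs Variant C 38.8%; Variant C is higher overall.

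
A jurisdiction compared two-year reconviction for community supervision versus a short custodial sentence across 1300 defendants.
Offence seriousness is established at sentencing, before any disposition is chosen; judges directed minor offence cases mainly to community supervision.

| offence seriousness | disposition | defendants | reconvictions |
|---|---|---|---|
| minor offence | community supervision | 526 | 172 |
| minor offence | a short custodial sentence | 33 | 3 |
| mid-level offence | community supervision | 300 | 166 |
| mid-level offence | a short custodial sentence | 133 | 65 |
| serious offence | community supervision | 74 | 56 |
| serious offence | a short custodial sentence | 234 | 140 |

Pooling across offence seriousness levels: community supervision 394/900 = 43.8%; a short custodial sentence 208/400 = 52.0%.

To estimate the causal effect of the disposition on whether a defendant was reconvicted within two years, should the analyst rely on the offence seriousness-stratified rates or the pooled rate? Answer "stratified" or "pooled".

The stratified and pooled comparisons disagree (a short custodial sentence wins within each offence seriousness; community supervision wins overall), so the answer turns on the causal role of offence seriousness.
Here offence seriousness is a common cause — it drives both which disposition a case falls under and the outcome. The crude comparison mixes populations; the stratum-specific rates are the causally relevant ones.
Within each level — minor offence: 32.7% vs 9.1%; mid-level offence: 55.3% vs 48.9%; serious offence: 75.7% vs 59.8% — a short custodial sentence is lower every time.

stratified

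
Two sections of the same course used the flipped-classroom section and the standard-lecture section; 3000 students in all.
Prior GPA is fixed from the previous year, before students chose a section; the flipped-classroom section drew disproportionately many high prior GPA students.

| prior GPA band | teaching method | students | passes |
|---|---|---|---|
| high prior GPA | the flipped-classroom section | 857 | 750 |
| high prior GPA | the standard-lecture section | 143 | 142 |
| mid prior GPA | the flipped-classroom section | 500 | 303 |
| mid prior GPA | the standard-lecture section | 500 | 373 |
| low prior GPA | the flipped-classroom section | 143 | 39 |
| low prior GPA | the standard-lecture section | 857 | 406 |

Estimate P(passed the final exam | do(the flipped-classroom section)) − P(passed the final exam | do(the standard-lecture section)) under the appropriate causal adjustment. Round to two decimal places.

Within every prior GPA band level the standard-lecture section has the higher rate, yet pooled the flipped-classroom section does — Simpson's reversal.
Prior GPA band satisfies the back-door criterion: it is not a descendant of the teaching method, and it blocks the spurious path from teaching method to outcome. Adjusting for it (i.e., using the within-prior GPA band rates) gives the causal effect.
Adjusting over the population distribution of prior GPA band: 0.333·(0.875−0.993) + 0.333·(0.606−0.746) + 0.333·(0.273−0.474) = -0.153.

-0.15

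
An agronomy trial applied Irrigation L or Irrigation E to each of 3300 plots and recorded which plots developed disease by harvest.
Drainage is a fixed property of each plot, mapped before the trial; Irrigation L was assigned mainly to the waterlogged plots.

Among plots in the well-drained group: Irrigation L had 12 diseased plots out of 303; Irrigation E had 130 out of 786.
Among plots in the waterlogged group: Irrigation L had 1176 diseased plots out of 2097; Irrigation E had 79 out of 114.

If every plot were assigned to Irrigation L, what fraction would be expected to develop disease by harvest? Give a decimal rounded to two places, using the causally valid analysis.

0.39

Irrigation L is lower inside every field drainage stratum but Irrigation E is lower in aggregate. Whether to stratify depends on how field drainage relates to the irrigation.
Here field drainage is a common cause — it drives both which irrigation a case falls under and the outcome. The crude comparison mixes populations; the stratum-specific rates are the causally relevant ones.
Standardising Irrigation L to the population field drainage mix: 0.330·12/303 + 0.670·1176/2097 = 0.389.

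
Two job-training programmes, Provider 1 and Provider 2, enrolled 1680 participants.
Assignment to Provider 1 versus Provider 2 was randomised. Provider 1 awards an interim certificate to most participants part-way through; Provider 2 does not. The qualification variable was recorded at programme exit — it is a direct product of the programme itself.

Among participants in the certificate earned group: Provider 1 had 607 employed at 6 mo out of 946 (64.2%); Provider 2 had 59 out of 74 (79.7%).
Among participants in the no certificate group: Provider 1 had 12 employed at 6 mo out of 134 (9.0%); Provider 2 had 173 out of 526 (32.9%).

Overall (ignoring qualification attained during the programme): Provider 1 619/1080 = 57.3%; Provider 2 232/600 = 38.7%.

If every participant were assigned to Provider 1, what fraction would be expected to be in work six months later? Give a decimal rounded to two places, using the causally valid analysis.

0.57

The distribution of qualification attained during the programme is itself part of what the programme does — it is an intermediate outcome. Holding it fixed would remove that part of the effect; the total effect is the pooled difference.
So P(outcome | do(Provider 1)) is just the pooled rate for Provider 1: 619/1080 = 0.573.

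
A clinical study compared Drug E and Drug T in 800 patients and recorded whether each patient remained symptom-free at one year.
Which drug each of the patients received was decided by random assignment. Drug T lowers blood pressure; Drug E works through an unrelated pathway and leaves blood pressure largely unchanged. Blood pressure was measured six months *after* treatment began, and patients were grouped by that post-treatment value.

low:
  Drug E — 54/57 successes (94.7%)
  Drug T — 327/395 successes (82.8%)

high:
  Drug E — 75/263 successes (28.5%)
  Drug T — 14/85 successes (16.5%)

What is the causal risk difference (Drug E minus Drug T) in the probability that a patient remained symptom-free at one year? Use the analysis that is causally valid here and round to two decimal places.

-0.31

The stratified and pooled comparisons disagree (Drug E wins within each blood pressure; Drug T wins overall), so the answer turns on the causal role of blood pressure.
The distribution of blood pressure is itself part of what the drug does — it is an intermediate outcome. Holding it fixed would remove that part of the effect; the total effect is the pooled difference.
The causal difference is the pooled difference: 0.403 − 0.710 = -0.307.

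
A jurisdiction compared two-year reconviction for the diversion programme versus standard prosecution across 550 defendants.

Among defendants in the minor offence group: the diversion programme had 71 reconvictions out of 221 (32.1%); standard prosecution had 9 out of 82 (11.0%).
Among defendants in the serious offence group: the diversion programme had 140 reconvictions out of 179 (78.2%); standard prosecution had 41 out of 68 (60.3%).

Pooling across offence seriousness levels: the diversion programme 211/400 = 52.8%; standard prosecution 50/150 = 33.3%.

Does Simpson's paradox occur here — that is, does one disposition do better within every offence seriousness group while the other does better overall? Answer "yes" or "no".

no

Within each offence seriousness level (minor offence 32.1% vs 11.0%; serious offence 78.2% vs 60.3%), standard prosecution has the lower rate every time. Pooled: 52.8% vs 33.3% — standard prosecution has the lower rate overall. They agree.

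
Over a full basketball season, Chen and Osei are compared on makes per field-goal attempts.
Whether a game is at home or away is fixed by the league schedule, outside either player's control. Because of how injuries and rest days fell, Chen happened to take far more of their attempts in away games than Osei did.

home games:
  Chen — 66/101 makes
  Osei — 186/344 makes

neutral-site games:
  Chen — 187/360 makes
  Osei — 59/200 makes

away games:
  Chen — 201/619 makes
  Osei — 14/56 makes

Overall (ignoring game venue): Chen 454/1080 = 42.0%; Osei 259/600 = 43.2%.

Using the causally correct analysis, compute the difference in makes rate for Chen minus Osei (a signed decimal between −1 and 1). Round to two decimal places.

+0.13

Nothing the player does changes game venue; the imbalance is an allocation artefact. With game venue also predicting the outcome, the pooled figure is confounded, and the within-stratum comparison is the causal one.
Adjusting over the population distribution of game venue: 0.265·(0.653−0.541) + 0.333·(0.519−0.295) + 0.402·(0.325−0.250) = +0.135.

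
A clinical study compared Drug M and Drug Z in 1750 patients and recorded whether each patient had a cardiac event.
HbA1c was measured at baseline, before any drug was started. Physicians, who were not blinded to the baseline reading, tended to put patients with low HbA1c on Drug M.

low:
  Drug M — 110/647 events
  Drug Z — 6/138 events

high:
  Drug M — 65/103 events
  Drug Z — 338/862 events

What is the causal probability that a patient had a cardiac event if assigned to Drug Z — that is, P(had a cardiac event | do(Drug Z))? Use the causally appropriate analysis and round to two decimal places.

HbA1c satisfies the back-door criterion: it is not a descendant of the drug, and it blocks the spurious path from drug to outcome. Adjusting for it (i.e., using the within-HbA1c rates) gives the causal effect.
Standardising Drug Z to the population HbA1c mix: 0.449·6/138 + 0.551·338/862 = 0.236.

0.24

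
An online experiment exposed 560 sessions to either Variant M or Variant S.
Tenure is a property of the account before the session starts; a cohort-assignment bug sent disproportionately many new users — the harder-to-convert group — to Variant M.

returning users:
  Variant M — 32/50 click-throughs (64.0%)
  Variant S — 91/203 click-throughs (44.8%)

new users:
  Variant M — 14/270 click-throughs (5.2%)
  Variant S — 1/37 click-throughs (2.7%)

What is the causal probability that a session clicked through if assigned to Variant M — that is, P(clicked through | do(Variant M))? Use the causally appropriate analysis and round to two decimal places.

User tenure satisfies the back-door criterion: it is not a descendant of the variant, and it blocks the spurious path from variant to outcome. Adjusting for it (i.e., using the within-user tenure rates) gives the causal effect.
Standardising Variant M to the population user tenure mix: 0.452·32/50 + 0.548·14/270 = 0.318.

0.32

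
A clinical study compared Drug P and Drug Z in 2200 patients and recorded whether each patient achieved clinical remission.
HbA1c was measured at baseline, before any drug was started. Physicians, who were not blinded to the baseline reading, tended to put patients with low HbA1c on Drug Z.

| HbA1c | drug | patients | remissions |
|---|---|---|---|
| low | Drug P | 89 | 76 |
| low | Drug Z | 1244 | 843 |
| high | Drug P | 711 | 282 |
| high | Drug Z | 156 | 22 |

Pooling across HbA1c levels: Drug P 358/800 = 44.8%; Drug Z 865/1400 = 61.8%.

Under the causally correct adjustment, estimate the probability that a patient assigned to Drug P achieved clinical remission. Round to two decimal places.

0.67

Drug P is higher inside every HbA1c stratum but Drug Z is higher in aggregate. Whether to stratify depends on how HbA1c relates to the drug.
HbA1c satisfies the back-door criterion: it is not a descendant of the drug, and it blocks the spurious path from drug to outcome. Adjusting for it (i.e., using the within-HbA1c rates) gives the causal effect.
Standardising Drug P to the population HbA1c mix: 0.606·76/89 + 0.394·282/711 = 0.674.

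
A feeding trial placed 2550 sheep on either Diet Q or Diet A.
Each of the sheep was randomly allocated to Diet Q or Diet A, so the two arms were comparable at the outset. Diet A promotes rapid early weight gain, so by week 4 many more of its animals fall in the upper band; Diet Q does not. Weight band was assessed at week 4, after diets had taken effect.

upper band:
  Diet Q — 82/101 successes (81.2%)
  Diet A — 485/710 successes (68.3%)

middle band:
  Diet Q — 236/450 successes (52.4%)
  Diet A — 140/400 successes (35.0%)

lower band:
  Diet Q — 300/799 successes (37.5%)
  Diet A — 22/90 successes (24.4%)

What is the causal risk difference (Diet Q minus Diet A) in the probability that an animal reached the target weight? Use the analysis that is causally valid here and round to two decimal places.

Week-4 weight band lies on the pathway diet → week-4 weight band → outcome, so adjusting for it blocks the indirect effect. For the total causal effect of diet, use the unadjusted pooled rates.
The causal difference is the pooled difference: 0.458 − 0.539 = -0.081.

-0.08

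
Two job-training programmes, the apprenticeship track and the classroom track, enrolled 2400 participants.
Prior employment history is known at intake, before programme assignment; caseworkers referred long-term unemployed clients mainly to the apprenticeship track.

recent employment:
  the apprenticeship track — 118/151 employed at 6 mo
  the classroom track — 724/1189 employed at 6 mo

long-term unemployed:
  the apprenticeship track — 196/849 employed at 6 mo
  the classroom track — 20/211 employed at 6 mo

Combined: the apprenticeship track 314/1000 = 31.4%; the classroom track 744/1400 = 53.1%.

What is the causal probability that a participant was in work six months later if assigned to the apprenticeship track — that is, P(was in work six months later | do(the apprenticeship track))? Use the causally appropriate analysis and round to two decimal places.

Nothing the programme does changes prior employment history; the imbalance is an allocation artefact. With prior employment history also predicting the outcome, the pooled figure is confounded, and the within-stratum comparison is the causal one.
Standardising the apprenticeship track to the population prior employment history mix: 0.558·118/151 + 0.442·196/849 = 0.538.

0.54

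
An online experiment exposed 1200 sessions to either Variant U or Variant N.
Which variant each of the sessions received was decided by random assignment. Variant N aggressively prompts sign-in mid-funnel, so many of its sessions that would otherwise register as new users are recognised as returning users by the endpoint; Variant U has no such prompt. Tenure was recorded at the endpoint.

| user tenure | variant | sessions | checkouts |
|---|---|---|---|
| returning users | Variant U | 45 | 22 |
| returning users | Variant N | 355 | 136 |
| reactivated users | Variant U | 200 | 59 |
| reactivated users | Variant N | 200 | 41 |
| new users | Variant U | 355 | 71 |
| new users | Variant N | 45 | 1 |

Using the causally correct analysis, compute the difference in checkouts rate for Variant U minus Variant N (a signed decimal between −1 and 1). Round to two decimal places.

The stratified and pooled comparisons disagree (Variant U wins within each user tenure; Variant N wins overall), so the answer turns on the causal role of user tenure.
User tenure here is a post-treatment variable shaped by the variant; conditioning on it would introduce bias rather than remove it. The overall comparison is the causal one.
The causal difference is the pooled difference: 0.253 − 0.297 = -0.043.

-0.04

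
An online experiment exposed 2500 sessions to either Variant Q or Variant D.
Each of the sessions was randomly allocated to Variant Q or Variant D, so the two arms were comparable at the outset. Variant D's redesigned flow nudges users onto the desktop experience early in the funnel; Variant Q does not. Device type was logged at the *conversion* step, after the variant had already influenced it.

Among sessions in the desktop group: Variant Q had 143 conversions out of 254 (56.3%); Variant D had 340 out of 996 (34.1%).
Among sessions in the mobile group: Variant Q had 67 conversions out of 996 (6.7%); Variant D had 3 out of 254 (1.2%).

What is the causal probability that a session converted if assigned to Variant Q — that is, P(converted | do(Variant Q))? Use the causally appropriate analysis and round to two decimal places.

The device type-specific comparison favours Variant Q throughout, but the pooled figures favour Variant D. The question is whether to condition on device type.
Because the variant influences device type, device type is a post-treatment mediator, not a confounder. Stratifying on it would bias the estimate; the causal effect is the crude pooled difference.
So P(outcome | do(Variant Q)) is just the pooled rate for Variant Q: 210/1250 = 0.168.

0.17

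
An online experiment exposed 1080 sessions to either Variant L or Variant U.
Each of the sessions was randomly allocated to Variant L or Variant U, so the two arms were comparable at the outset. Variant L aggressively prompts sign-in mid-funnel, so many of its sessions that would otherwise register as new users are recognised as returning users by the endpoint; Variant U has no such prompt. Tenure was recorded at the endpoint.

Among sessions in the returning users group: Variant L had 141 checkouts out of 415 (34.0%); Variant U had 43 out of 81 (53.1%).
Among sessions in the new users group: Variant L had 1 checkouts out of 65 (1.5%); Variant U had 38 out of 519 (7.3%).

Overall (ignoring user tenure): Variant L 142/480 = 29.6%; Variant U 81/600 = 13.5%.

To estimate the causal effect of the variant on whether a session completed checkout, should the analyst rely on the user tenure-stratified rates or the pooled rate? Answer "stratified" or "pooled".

pooled

Stratifying would compare variants among sessions the variants themselves sorted into user tenure groups — a form of selection on an intermediate. The unconditioned pooled rates give the total causal effect.
Pooled: Variant L 29.6% vs Variant U 13.5%; Variant L is higher overall.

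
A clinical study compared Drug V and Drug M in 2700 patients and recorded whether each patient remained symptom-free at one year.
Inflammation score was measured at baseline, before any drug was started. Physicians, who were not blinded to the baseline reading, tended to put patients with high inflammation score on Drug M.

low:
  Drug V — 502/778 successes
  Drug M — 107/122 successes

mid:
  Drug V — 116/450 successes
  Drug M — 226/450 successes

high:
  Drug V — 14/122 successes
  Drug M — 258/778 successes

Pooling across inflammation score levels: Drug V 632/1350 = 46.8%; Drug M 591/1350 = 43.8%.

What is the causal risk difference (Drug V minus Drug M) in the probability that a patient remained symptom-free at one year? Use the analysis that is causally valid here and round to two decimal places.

Here inflammation score is a common cause — it drives both which drug a case falls under and the outcome. The crude comparison mixes populations; the stratum-specific rates are the causally relevant ones.
Adjusting over the population distribution of inflammation score: 0.333·(0.645−0.877) + 0.333·(0.258−0.502) + 0.333·(0.115−0.332) = -0.231.

-0.23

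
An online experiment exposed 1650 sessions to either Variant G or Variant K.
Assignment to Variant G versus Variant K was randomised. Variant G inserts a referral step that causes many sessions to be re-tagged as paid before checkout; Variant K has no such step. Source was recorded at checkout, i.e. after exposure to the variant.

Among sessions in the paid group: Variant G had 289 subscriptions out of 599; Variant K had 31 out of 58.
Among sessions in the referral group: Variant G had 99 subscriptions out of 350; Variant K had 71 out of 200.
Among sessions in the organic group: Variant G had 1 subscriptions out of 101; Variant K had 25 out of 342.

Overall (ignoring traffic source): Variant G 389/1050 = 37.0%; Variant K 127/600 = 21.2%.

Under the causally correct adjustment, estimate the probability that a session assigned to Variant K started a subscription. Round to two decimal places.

0.21

Traffic source here is a post-treatment variable shaped by the variant; conditioning on it would introduce bias rather than remove it. The overall comparison is the causal one.
So P(outcome | do(Variant K)) is just the pooled rate for Variant K: 127/600 = 0.212.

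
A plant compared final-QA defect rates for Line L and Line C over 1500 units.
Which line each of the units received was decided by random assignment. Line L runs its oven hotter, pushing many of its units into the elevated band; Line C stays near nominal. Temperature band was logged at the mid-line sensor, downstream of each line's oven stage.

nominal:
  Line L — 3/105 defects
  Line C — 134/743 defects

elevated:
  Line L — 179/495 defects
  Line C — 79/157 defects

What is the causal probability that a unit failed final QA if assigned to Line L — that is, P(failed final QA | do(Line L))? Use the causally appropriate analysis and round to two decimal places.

0.30

The in-process temperature band-specific comparison favours Line L throughout, but the pooled figures favour Line C. The question is whether to condition on in-process temperature band.
The distribution of in-process temperature band is itself part of what the line does — it is an intermediate outcome. Holding it fixed would remove that part of the effect; the total effect is the pooled difference.
So P(outcome | do(Line L)) is just the pooled rate for Line L: 182/600 = 0.303.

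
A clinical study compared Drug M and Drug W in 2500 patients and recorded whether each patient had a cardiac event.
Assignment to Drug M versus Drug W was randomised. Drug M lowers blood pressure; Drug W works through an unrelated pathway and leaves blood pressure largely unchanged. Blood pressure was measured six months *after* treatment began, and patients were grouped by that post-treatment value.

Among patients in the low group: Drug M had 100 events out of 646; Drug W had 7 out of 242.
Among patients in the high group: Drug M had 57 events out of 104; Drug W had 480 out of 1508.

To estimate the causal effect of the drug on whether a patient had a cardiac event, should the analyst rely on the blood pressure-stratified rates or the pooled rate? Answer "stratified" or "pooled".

pooled

Stratifying would compare drugs among patients the drugs themselves sorted into blood pressure groups — a form of selection on an intermediate. The unconditioned pooled rates give the total causal effect.
Pooled: Drug M 20.9% vs Drug W 27.8%; Drug M is lower overall.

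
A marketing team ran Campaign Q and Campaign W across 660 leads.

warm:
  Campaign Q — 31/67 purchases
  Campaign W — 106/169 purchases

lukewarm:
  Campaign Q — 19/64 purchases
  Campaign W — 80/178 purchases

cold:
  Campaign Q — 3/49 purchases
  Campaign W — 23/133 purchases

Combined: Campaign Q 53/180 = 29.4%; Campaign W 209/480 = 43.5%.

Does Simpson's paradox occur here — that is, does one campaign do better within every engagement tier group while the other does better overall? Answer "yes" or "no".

Within each engagement tier level (warm 46.3% vs 62.7%; lukewarm 29.7% vs 44.9%; cold 6.1% vs 17.3%), Campaign W has the higher rate every time. Pooled: 29.4% vs 43.5% — Campaign W has the higher rate overall. They agree.

no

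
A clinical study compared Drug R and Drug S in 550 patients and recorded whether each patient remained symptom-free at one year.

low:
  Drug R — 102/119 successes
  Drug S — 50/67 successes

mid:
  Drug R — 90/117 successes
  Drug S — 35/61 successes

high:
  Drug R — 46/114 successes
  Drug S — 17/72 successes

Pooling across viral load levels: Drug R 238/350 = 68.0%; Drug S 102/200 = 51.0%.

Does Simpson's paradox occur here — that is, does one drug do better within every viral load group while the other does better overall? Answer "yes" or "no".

no

Within each viral load level (low 85.7% vs 74.6%; mid 76.9% vs 57.4%; high 40.4% vs 23.6%), Drug R has the higher rate every time. Pooled: 68.0% vs 51.0% — Drug R has the higher rate overall. They agree.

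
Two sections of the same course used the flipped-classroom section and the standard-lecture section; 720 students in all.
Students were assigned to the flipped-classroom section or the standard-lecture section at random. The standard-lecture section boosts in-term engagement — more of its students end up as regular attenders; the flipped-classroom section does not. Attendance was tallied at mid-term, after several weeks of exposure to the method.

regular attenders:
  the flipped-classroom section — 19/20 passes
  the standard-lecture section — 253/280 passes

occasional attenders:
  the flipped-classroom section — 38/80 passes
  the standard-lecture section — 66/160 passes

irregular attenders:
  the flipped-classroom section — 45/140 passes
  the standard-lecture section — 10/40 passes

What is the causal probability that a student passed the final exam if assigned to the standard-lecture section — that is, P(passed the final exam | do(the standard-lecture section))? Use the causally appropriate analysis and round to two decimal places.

0.69

The stratified and pooled comparisons disagree (the flipped-classroom section wins within each mid-term attendance; the standard-lecture section wins overall), so the answer turns on the causal role of mid-term attendance.
Stratifying would compare teaching methods among students the teaching methods themselves sorted into mid-term attendance groups — a form of selection on an intermediate. The unconditioned pooled rates give the total causal effect.
So P(outcome | do(the standard-lecture section)) is just the pooled rate for the standard-lecture section: 329/480 = 0.685.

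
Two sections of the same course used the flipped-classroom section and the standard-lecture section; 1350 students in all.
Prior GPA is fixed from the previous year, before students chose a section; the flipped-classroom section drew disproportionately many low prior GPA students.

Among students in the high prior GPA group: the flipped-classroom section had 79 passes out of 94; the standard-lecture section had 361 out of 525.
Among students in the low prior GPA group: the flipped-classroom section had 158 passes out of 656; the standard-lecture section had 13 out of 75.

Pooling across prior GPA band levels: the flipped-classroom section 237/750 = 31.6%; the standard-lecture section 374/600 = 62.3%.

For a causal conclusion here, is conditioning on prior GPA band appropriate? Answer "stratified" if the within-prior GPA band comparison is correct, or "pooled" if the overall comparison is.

Nothing the teaching method does changes prior GPA band; the imbalance is an allocation artefact. With prior GPA band also predicting the outcome, the pooled figure is confounded, and the within-stratum comparison is the causal one.
Within each level — high prior GPA: 84.0% vs 68.8%; low prior GPA: 24.1% vs 17.3% — the flipped-classroom section is higher every time.

stratified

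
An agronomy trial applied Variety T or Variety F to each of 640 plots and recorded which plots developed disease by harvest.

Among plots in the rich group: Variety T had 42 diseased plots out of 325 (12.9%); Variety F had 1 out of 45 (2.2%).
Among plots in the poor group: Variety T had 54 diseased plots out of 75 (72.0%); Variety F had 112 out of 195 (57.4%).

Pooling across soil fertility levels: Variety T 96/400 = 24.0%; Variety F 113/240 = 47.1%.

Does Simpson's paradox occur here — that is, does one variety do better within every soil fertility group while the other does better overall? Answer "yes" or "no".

Within each soil fertility level (rich 12.9% vs 2.2%; poor 72.0% vs 57.4%), Variety F has the lower rate every time. Pooled: 24.0% vs 47.1% — Variety T has the lower rate overall. The two comparisons disagree.

yes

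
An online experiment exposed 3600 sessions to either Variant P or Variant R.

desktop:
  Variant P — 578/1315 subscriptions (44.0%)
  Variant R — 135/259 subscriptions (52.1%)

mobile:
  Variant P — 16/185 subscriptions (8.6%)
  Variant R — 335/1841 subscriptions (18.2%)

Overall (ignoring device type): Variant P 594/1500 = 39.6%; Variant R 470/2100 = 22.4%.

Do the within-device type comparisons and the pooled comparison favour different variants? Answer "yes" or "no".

Within each device type level (desktop 44.0% vs 52.1%; mobile 8.6% vs 18.2%), Variant R has the higher rate every time. Pooled: 39.6% vs 22.4% — Variant P has the higher rate overall. The two comparisons disagree.

yes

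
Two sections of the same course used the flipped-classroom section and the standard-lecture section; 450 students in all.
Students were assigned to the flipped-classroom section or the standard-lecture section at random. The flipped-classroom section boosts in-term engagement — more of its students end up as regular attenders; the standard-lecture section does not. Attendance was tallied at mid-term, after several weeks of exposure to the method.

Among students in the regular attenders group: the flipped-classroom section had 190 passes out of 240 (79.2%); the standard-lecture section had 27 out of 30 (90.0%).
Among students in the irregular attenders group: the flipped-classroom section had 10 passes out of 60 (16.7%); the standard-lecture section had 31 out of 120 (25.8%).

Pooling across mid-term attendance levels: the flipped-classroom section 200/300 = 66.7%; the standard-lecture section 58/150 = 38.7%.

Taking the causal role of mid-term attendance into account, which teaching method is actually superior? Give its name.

Within every mid-term attendance level the standard-lecture section has the higher rate, yet pooled the flipped-classroom section does — Simpson's reversal.
Mid-term attendance here is a post-treatment variable shaped by the teaching method; conditioning on it would introduce bias rather than remove it. The overall comparison is the causal one.
Pooled: the flipped-classroom section 66.7% vs the standard-lecture section 38.7%; the flipped-classroom section is higher overall.

the flipped-classroom section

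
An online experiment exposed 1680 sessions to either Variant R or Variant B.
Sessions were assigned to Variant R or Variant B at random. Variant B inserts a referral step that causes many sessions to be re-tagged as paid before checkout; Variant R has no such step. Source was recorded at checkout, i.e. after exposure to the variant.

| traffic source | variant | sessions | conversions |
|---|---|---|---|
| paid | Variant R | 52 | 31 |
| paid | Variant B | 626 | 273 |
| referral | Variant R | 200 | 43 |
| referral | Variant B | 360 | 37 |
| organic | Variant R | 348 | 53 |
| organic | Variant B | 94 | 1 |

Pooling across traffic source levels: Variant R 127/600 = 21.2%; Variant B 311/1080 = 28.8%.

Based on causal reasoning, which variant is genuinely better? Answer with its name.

Traffic source lies on the pathway variant → traffic source → outcome, so adjusting for it blocks the indirect effect. For the total causal effect of variant, use the unadjusted pooled rates.
Pooled: Variant R 21.2% vs Variant B 28.8%; Variant B is higher overall.

Variant B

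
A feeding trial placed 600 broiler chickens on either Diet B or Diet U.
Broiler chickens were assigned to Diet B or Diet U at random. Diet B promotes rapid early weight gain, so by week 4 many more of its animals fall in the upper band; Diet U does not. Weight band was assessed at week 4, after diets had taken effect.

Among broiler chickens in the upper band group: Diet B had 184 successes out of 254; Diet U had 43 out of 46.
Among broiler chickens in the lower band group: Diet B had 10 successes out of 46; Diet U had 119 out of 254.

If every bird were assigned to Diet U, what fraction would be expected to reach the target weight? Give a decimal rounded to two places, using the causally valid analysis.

0.54

Week-4 weight band here is a post-treatment variable shaped by the diet; conditioning on it would introduce bias rather than remove it. The overall comparison is the causal one.
So P(outcome | do(Diet U)) is just the pooled rate for Diet U: 162/300 = 0.540.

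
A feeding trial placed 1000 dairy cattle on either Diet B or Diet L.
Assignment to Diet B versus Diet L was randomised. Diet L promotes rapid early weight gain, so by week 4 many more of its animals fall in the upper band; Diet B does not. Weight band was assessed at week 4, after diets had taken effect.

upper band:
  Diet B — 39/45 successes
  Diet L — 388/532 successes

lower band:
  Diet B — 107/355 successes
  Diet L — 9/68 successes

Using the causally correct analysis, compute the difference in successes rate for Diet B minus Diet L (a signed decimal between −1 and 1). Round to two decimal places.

-0.30

Within every week-4 weight band level Diet B has the higher rate, yet pooled Diet L does — Simpson's reversal.
Stratifying would compare diets among dairy cattle the diets themselves sorted into week-4 weight band groups — a form of selection on an intermediate. The unconditioned pooled rates give the total causal effect.
The causal difference is the pooled difference: 0.365 − 0.662 = -0.297.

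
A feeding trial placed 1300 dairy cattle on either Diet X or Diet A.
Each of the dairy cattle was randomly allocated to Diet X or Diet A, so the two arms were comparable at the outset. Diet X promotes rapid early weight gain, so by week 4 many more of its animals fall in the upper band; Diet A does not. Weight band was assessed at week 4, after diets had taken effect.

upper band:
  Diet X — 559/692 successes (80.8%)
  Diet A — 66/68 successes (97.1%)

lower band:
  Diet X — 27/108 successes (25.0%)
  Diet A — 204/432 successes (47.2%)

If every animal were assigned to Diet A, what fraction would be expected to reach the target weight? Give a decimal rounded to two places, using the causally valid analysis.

The distribution of week-4 weight band is itself part of what the diet does — it is an intermediate outcome. Holding it fixed would remove that part of the effect; the total effect is the pooled difference.
So P(outcome | do(Diet A)) is just the pooled rate for Diet A: 270/500 = 0.540.

0.54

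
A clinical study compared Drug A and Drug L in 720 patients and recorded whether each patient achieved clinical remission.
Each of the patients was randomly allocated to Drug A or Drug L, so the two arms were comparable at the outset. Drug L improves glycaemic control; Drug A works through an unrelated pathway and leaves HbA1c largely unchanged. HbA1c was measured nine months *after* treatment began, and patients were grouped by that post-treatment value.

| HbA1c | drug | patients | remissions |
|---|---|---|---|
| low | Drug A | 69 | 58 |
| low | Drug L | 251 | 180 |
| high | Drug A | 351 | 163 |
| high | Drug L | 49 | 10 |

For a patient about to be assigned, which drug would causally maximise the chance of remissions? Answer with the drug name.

Stratifying would compare drugs among patients the drugs themselves sorted into HbA1c groups — a form of selection on an intermediate. The unconditioned pooled rates give the total causal effect.
Pooled: Drug A 52.6% vs Drug L 63.3%; Drug L is higher overall.

Drug L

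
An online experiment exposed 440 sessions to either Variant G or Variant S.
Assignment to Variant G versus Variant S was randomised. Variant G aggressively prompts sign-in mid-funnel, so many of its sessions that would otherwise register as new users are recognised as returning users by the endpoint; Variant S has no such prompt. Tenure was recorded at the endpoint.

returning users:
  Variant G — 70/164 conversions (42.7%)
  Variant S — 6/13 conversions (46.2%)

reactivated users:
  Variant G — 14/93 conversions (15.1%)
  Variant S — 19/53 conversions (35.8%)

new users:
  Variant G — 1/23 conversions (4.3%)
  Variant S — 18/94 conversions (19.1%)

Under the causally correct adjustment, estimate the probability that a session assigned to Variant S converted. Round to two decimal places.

0.27

Stratifying would compare variants among sessions the variants themselves sorted into user tenure groups — a form of selection on an intermediate. The unconditioned pooled rates give the total causal effect.
So P(outcome | do(Variant S)) is just the pooled rate for Variant S: 43/160 = 0.269.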